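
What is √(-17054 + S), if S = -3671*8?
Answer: 3*I*√5158 ≈ 215.46*I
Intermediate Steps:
S = -29368
√(-17054 + S) = √(-17054 - 29368) = √(-46422) = 3*I*√5158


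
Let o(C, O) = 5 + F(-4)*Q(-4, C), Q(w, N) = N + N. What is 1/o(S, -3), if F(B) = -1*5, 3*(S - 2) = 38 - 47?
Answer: 1/15 ≈ 0.066667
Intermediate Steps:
S = -1 (S = 2 + (38 - 47)/3 = 2 + (1/3)*(-9) = 2 - 3 = -1)
F(B) = -5
Q(w, N) = 2*N
o(C, O) = 5 - 10*C
1/o(S, -3) = 1/(5 - 10*(-1)) = 1/(5 + 10) = 1/15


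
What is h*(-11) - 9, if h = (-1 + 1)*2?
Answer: -9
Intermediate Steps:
h = 0 (h = 0*2 = 0)
h*(-11) - 9 = 0*(-11) - 9 = 0 - 9 = -9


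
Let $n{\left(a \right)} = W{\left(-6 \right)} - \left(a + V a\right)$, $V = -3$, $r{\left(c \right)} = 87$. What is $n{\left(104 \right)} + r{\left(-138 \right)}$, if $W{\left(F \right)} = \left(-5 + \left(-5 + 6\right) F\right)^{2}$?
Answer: $416$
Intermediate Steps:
$W{\left(F \right)} = \left(-5 + F\right)^{2}$ ($W{\left(F \right)} = \left(-5 + 1 F\right)^{2} = \left(-5 + F\right)^{2}$)
$n{\left(a \right)} = 121 + 2 a$ ($n{\left(a \right)} = \left(-5 - 6\right)^{2} - \left(a - 3 a\right) = \left(-11\right)^{2} - - 2 a = 121 + 2 a$)
$n{\left(104 \right)} + r{\left(-138 \right)} = \left(121 + 2 \cdot 104\right) + 87 = \left(121 + 208\right) + 87 = 329 + 87 = 416$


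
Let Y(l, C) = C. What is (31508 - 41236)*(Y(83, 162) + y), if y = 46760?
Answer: -456457216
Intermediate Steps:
(31508 - 41236)*(Y(83, 162) + y) = (31508 - 41236)*(162 + 46760) = -9728*46922 = -456457216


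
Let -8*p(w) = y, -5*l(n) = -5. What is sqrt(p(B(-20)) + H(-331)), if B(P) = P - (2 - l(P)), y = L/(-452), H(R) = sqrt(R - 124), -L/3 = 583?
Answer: sqrt(-395274 + 817216*I*sqrt(455))/904 ≈ 3.229 + 3.303*I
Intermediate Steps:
l(n) = 1 (l(n) = -1/5*(-5) = 1)
L = -1749 (L = -3*583 = -1749)
H(R) = sqrt(-124 + R)
y = 1749/452 (y = -1749/(-452) = -1749*(-1/452) = 1749/452 ≈ 3.8695)
B(P) = -1 + P (B(P) = P - (2 - 1*1) = P - (2 - 1) = P - 1*1 = P - 1 = -1 + P)
p(w) = -1749/3616 (p(w) = -1/8*1749/452 = -1749/3616)
sqrt(p(B(-20)) + H(-331)) = sqrt(-1749/3616 + sqrt(-124 - 331)) = sqrt(-1749/3616 + sqrt(-455)) = sqrt(-1749/3616 + I*sqrt(455))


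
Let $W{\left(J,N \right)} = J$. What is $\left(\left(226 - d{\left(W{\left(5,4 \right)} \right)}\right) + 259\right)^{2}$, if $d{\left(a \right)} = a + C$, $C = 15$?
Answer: $216225$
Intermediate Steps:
$d{\left(a \right)} = 15 + a$ ($d{\left(a \right)} = a + 15 = 15 + a$)
$\left(\left(226 - d{\left(W{\left(5,4 \right)} \right)}\right) + 259\right)^{2} = \left(\left(226 - \left(15 + 5\right)\right) + 259\right)^{2} = \left(\left(226 - 20\right) + 259\right)^{2} = \left(206 + 259\right)^{2} = 465^{2} = 216225$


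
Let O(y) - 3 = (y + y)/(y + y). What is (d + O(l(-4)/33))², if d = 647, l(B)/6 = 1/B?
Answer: 423801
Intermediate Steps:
l(B) = 6/B
O(y) = 4 (O(y) = 3 + (y + y)/(y + y) = 3 + (2*y)/((2*y)) = 3 + (2*y)*(1/(2*y)) = 3 + 1 = 4)
(d + O(l(-4)/33))² = (647 + 4)² = 651² = 423801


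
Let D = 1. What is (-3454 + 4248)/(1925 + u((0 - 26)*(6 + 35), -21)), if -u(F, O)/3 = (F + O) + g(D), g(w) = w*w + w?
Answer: 397/2590 ≈ 0.15328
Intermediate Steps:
g(w) = w + w² (g(w) = w² + w = w + w²)
u(F, O) = -6 - 3*F - 3*O (u(F, O) = -3*((F + O) + 1*(1 + 1)) = -3*((F + O) + 1*2) = -3*((F + O) + 2) = -3*(2 + F + O) = -6 - 3*F - 3*O)
(-3454 + 4248)/(1925 + u((0 - 26)*(6 + 35), -21)) = (-3454 + 4248)/(1925 + (-6 - 3*(0 - 26)*(6 + 35) - 3*(-21))) = 794/(1925 + (-6 - (-78)*41 + 63)) = 794/(1925 + (-6 - 3*(-1066) + 63)) = 794/(1925 + (-6 + 3198 + 63)) = 794/(1925 + 3255) = 794/5180 = 794*(1/5180) = 397/2590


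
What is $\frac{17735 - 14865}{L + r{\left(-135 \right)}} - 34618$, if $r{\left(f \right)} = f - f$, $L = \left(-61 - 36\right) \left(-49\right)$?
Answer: $- \frac{23505212}{679} \approx -34617.0$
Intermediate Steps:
$L = 4753$ ($L = \left(-97\right) \left(-49\right) = 4753$)
$r{\left(f \right)} = 0$
$\frac{17735 - 14865}{L + r{\left(-135 \right)}} - 34618 = \frac{17735 - 14865}{4753 + 0} - 34618 = \frac{2870}{4753} - 34618 = 2870 \cdot \frac{1}{4753} - 34618 = \frac{410}{679} - 34618 = - \frac{23505212}{679}$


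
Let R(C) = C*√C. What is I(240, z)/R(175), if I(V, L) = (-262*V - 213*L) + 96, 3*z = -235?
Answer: -46099*√7/6125 ≈ -19.913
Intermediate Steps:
z = -235/3 (z = (⅓)*(-235) = -235/3 ≈ -78.333)
I(V, L) = 96 - 262*V - 213*L
R(C) = C^(3/2)
I(240, z)/R(175) = (96 - 262*240 - 213*(-235/3))/(175^(3/2)) = (96 - 62880 + 16685)/((875*√7)) = -46099*√7/6125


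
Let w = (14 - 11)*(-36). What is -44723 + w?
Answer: -44831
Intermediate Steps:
w = -108 (w = 3*(-36) = -108)
-44723 + w = -44723 - 108 = -44831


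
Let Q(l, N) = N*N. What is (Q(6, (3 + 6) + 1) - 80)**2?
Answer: 400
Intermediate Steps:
Q(l, N) = N**2
(Q(6, (3 + 6) + 1) - 80)**2 = (((3 + 6) + 1)**2 - 80)**2 = ((9 + 1)**2 - 80)**2 = (10**2 - 80)**2 = (100 - 80)**2 = 20**2 = 400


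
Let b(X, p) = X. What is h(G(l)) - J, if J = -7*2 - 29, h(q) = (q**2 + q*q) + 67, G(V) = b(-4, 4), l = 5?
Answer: 142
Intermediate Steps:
G(V) = -4
h(q) = 67 + 2*q**2 (h(q) = (q**2 + q**2) + 67 = 2*q**2 + 67 = 67 + 2*q**2)
J = -43 (J = -14 - 29 = -43)
h(G(l)) - J = (67 + 2*(-4)**2) - 1*(-43) = (67 + 2*16) + 43 = (67 + 32) + 43 = 99 + 43 = 142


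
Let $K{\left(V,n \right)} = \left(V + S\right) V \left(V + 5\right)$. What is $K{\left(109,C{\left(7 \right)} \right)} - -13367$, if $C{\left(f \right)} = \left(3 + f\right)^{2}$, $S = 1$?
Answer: $1380227$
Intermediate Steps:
$K{\left(V,n \right)} = V \left(1 + V\right) \left(5 + V\right)$ ($K{\left(V,n \right)} = \left(V + 1\right) V \left(V + 5\right) = \left(1 + V\right) V \left(5 + V\right) = V \left(1 + V\right) \left(5 + V\right)$)
$K{\left(109,C{\left(7 \right)} \right)} - -13367 = 109 \left(5 + 109^{2} + 6 \cdot 109\right) - -13367 = 109 \left(5 + 11881 + 654\right) + 13367 = 109 \cdot 12540 + 13367 = 1366860 + 13367 = 1380227$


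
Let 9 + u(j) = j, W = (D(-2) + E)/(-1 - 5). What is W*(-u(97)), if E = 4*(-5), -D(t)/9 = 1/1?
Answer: -1276/3 ≈ -425.33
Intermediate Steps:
D(t) = -9 (D(t) = -9/1 = -9*1 = -9)
E = -20
W = 29/6 (W = (-9 - 20)/(-1 - 5) = -29/(-6) = -29*(-⅙) = 29/6 ≈ 4.8333)
u(j) = -9 + j
W*(-u(97)) = 29*(-(-9 + 97))/6 = 29*(-1*88)/6 = (29/6)*(-88) = -1276/3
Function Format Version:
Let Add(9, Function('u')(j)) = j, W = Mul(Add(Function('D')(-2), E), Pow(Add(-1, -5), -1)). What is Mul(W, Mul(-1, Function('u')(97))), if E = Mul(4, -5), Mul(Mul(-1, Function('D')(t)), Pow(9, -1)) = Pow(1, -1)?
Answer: Rational(-1276, 3) ≈ -425.33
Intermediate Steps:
Function('D')(t) = -9 (Function('D')(t) = Mul(-9, Pow(1, -1)) = Mul(-9, 1) = -9)
E = -20
W = Rational(29, 6) (W = Mul(Add(-9, -20), Pow(Add(-1, -5), -1)) = Mul(-29, Pow(-6, -1)) = Mul(-29, Rational(-1, 6)) = Rational(29, 6) ≈ 4.8333)
Function('u')(j) = Add(-9, j)
Mul(W, Mul(-1, Function('u')(97))) = Mul(Rational(29, 6), Mul(-1, Add(-9, 97))) = Mul(Rational(29, 6), Mul(-1, 88)) = Mul(Rational(29, 6), -88) = Rational(-1276, 3)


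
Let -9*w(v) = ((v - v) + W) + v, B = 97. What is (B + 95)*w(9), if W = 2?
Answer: -704/3 ≈ -234.67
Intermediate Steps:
w(v) = -2/9 - v/9 (w(v) = -(((v - v) + 2) + v)/9 = -((0 + 2) + v)/9 = -(2 + v)/9 = -2/9 - v/9)
(B + 95)*w(9) = (97 + 95)*(-2/9 - ⅑*9) = 192*(-2/9 - 1) = 192*(-11/9) = -704/3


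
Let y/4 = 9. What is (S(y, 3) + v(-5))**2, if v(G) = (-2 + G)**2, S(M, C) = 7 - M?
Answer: 400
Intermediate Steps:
y = 36 (y = 4*9 = 36)
(S(y, 3) + v(-5))**2 = ((7 - 1*36) + (-2 - 5)**2)**2 = ((7 - 36) + (-7)**2)**2 = (-29 + 49)**2 = 20**2 = 400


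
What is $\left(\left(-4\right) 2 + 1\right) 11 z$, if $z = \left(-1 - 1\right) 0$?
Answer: $0$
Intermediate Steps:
$z = 0$ ($z = \left(-2\right) 0 = 0$)
$\left(\left(-4\right) 2 + 1\right) 11 z = \left(\left(-4\right) 2 + 1\right) 11 \cdot 0 = \left(-8 + 1\right) 11 \cdot 0 = \left(-7\right) 11 \cdot 0 = \left(-77\right) 0 = 0$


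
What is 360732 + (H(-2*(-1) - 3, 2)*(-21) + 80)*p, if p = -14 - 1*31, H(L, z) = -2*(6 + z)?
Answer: 342012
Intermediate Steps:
H(L, z) = -12 - 2*z
p = -45 (p = -14 - 31 = -45)
360732 + (H(-2*(-1) - 3, 2)*(-21) + 80)*p = 360732 + ((-12 - 2*2)*(-21) + 80)*(-45) = 360732 + ((-12 - 4)*(-21) + 80)*(-45) = 360732 + (-16*(-21) + 80)*(-45) = 360732 + (336 + 80)*(-45) = 360732 + 416*(-45) = 360732 - 18720 = 342012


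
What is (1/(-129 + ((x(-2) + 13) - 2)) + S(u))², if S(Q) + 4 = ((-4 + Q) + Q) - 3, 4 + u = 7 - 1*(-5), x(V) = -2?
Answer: 358801/14400 ≈ 24.917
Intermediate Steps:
u = 8 (u = -4 + (7 - 1*(-5)) = -4 + (7 + 5) = -4 + 12 = 8)
S(Q) = -11 + 2*Q (S(Q) = -4 + (((-4 + Q) + Q) - 3) = -4 + ((-4 + 2*Q) - 3) = -4 + (-7 + 2*Q) = -11 + 2*Q)
(1/(-129 + ((x(-2) + 13) - 2)) + S(u))² = (1/(-129 + ((-2 + 13) - 2)) + (-11 + 2*8))² = (1/(-129 + (11 - 2)) + (-11 + 16))² = (1/(-129 + 9) + 5)² = (1/(-120) + 5)² = (-1/120 + 5)² = (599/120)² = 358801/14400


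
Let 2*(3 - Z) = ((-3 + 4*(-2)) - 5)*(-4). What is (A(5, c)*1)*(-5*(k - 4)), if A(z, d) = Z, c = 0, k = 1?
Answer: -435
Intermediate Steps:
Z = -29 (Z = 3 - ((-3 + 4*(-2)) - 5)*(-4)/2 = 3 - ((-3 - 8) - 5)*(-4)/2 = 3 - (-11 - 5)*(-4)/2 = 3 - (-8)*(-4) = 3 - ½*64 = 3 - 32 = -29)
A(z, d) = -29
(A(5, c)*1)*(-5*(k - 4)) = (-29*1)*(-5*(1 - 4)) = -(-145)*(-3) = -29*15 = -435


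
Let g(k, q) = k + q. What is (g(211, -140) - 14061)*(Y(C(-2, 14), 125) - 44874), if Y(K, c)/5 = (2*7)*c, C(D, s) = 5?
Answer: 505374760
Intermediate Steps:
Y(K, c) = 70*c (Y(K, c) = 5*((2*7)*c) = 5*(14*c) = 70*c)
(g(211, -140) - 14061)*(Y(C(-2, 14), 125) - 44874) = ((211 - 140) - 14061)*(70*125 - 44874) = (71 - 14061)*(8750 - 44874) = -13990*(-36124) = 505374760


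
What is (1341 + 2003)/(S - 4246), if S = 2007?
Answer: -3344/2239 ≈ -1.4935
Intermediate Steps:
(1341 + 2003)/(S - 4246) = (1341 + 2003)/(2007 - 4246) = 3344/(-2239) = 3344*(-1/2239) = -3344/2239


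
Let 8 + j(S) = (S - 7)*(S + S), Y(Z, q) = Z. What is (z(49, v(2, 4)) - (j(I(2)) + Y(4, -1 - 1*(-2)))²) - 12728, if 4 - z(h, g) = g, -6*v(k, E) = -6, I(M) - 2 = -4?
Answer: -13749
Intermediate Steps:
I(M) = -2 (I(M) = 2 - 4 = -2)
v(k, E) = 1 (v(k, E) = -⅙*(-6) = 1)
j(S) = -8 + 2*S*(-7 + S) (j(S) = -8 + (S - 7)*(S + S) = -8 + (-7 + S)*(2*S) = -8 + 2*S*(-7 + S))
z(h, g) = 4 - g
(z(49, v(2, 4)) - (j(I(2)) + Y(4, -1 - 1*(-2)))²) - 12728 = ((4 - 1*1) - ((-8 - 14*(-2) + 2*(-2)²) + 4)²) - 12728 = ((4 - 1) - ((-8 + 28 + 2*4) + 4)²) - 12728 = (3 - ((-8 + 28 + 8) + 4)²) - 12728 = (3 - (28 + 4)²) - 12728 = (3 - 1*32²) - 12728 = (3 - 1*1024) - 12728 = (3 - 1024) - 12728 = -1021 - 12728 = -13749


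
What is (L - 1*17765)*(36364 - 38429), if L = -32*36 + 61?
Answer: 38937640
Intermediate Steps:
L = -1091 (L = -1152 + 61 = -1091)
(L - 1*17765)*(36364 - 38429) = (-1091 - 1*17765)*(36364 - 38429) = (-1091 - 17765)*(-2065) = -18856*(-2065) = 38937640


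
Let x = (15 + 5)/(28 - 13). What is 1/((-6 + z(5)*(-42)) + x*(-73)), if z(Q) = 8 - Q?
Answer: -3/688 ≈ -0.0043605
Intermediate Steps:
x = 4/3 (x = 20/15 = 20*(1/15) = 4/3 ≈ 1.3333)
1/((-6 + z(5)*(-42)) + x*(-73)) = 1/((-6 + (8 - 1*5)*(-42)) + (4/3)*(-73)) = 1/((-6 + (8 - 5)*(-42)) - 292/3) = 1/((-6 + 3*(-42)) - 292/3) = 1/((-6 - 126) - 292/3) = 1/(-132 - 292/3) = 1/(-688/3) = -3/688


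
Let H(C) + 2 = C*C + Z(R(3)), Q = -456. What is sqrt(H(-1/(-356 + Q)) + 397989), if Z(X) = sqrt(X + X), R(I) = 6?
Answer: sqrt(262410340529 + 1318688*sqrt(3))/812 ≈ 630.87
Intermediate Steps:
Z(X) = sqrt(2)*sqrt(X) (Z(X) = sqrt(2*X) = sqrt(2)*sqrt(X))
H(C) = -2 + C**2 + 2*sqrt(3) (H(C) = -2 + (C*C + sqrt(2)*sqrt(6)) = -2 + (C**2 + 2*sqrt(3)) = -2 + C**2 + 2*sqrt(3))
sqrt(H(-1/(-356 + Q)) + 397989) = sqrt((-2 + (-1/(-356 - 456))**2 + 2*sqrt(3)) + 397989) = sqrt((-2 + (-1/(-812))**2 + 2*sqrt(3)) + 397989) = sqrt((-2 + (-1*(-1/812))**2 + 2*sqrt(3)) + 397989) = sqrt((-2 + (1/812)**2 + 2*sqrt(3)) + 397989) = sqrt((-2 + 1/659344 + 2*sqrt(3)) + 397989) = sqrt((-1318687/659344 + 2*sqrt(3)) + 397989) = sqrt(262410340529/659344 + 2*sqrt(3))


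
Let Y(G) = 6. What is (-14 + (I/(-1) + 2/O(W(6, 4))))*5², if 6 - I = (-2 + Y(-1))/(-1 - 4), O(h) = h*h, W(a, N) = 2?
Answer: -1015/2 ≈ -507.50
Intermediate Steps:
O(h) = h²
I = 34/5 (I = 6 - (-2 + 6)/(-1 - 4) = 6 - 4/(-5) = 6 - 4*(-1)/5 = 6 - 1*(-⅘) = 6 + ⅘ = 34/5 ≈ 6.8000)
(-14 + (I/(-1) + 2/O(W(6, 4))))*5² = (-14 + ((34/5)/(-1) + 2/(2²)))*5² = (-14 + ((34/5)*(-1) + 2/4))*25 = (-14 + (-34/5 + 2*(¼)))*25 = (-14 + (-34/5 + ½))*25 = (-14 - 63/10)*25 = -203/10*25 = -1015/2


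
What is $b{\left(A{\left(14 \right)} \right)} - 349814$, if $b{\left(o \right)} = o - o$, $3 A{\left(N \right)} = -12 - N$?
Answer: $-349814$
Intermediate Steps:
$A{\left(N \right)} = -4 - \frac{N}{3}$ ($A{\left(N \right)} = \frac{-12 - N}{3} = -4 - \frac{N}{3}$)
$b{\left(o \right)} = 0$
$b{\left(A{\left(14 \right)} \right)} - 349814 = 0 - 349814 = -349814$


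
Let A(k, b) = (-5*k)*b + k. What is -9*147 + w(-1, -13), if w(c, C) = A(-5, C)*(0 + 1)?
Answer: -1653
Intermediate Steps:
A(k, b) = k - 5*b*k (A(k, b) = -5*b*k + k = k - 5*b*k)
w(c, C) = -5 + 25*C (w(c, C) = (-5*(1 - 5*C))*(0 + 1) = (-5 + 25*C)*1 = -5 + 25*C)
-9*147 + w(-1, -13) = -9*147 + (-5 + 25*(-13)) = -1323 + (-5 - 325) = -1323 - 330 = -1653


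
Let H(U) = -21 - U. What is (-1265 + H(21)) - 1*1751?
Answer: -3058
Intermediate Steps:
(-1265 + H(21)) - 1*1751 = (-1265 + (-21 - 1*21)) - 1*1751 = (-1265 + (-21 - 21)) - 1751 = (-1265 - 42) - 1751 = -1307 - 1751 = -3058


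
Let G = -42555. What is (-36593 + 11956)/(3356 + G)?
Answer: 24637/39199 ≈ 0.62851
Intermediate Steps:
(-36593 + 11956)/(3356 + G) = (-36593 + 11956)/(3356 - 42555) = -24637/(-39199) = -24637*(-1/39199) = 24637/39199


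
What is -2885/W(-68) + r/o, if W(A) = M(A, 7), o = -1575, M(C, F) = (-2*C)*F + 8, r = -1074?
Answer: -26021/11200 ≈ -2.3233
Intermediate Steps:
M(C, F) = 8 - 2*C*F (M(C, F) = -2*C*F + 8 = 8 - 2*C*F)
W(A) = 8 - 14*A (W(A) = 8 - 2*A*7 = 8 - 14*A)
-2885/W(-68) + r/o = -2885/(8 - 14*(-68)) - 1074/(-1575) = -2885/(8 + 952) - 1074*(-1/1575) = -2885/960 + 358/525 = -2885*1/960 + 358/525 = -577/192 + 358/525 = -26021/11200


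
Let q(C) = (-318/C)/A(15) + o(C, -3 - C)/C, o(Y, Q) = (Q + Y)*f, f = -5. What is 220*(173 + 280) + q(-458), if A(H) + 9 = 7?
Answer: 22822053/229 ≈ 99660.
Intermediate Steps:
A(H) = -2 (A(H) = -9 + 7 = -2)
o(Y, Q) = -5*Q - 5*Y (o(Y, Q) = (Q + Y)*(-5) = -5*Q - 5*Y)
q(C) = 174/C (q(C) = -318/C/(-2) + (-5*(-3 - C) - 5*C)/C = -318/C*(-½) + ((15 + 5*C) - 5*C)/C = 159/C + 15/C = 174/C)
220*(173 + 280) + q(-458) = 220*(173 + 280) + 174/(-458) = 220*453 + 174*(-1/458) = 99660 - 87/229 = 22822053/229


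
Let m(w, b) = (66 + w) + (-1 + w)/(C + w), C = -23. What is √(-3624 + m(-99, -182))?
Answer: I*√13604647/61 ≈ 60.466*I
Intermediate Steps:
m(w, b) = 66 + w + (-1 + w)/(-23 + w) (m(w, b) = (66 + w) + (-1 + w)/(-23 + w) = 66 + w + (-1 + w)/(-23 + w))
√(-3624 + m(-99, -182)) = √(-3624 + (-1519 + (-99)² + 44*(-99))/(-23 - 99)) = √(-3624 + (-1519 + 9801 - 4356)/(-122)) = √(-3624 - 1/122*3926) = √(-3624 - 1963/61) = √(-223027/61) = I*√13604647/61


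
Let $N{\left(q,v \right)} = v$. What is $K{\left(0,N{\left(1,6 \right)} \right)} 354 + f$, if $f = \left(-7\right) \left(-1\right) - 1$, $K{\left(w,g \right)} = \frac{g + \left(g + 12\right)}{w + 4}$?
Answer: $2130$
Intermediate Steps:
$K{\left(w,g \right)} = \frac{12 + 2 g}{4 + w}$ ($K{\left(w,g \right)} = \frac{g + \left(12 + g\right)}{4 + w} = \frac{12 + 2 g}{4 + w}$)
$f = 6$ ($f = 7 - 1 = 6$)
$K{\left(0,N{\left(1,6 \right)} \right)} 354 + f = \frac{2 \left(6 + 6\right)}{4 + 0} \cdot 354 + 6 = 2 \cdot \frac{1}{4} \cdot 12 \cdot 354 + 6 = 6 \cdot 354 + 6 = 2124 + 6 = 2130$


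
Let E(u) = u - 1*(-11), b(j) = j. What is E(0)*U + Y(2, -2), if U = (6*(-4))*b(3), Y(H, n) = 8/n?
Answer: -796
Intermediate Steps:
E(u) = 11 + u (E(u) = u + 11 = 11 + u)
U = -72 (U = (6*(-4))*3 = -24*3 = -72)
E(0)*U + Y(2, -2) = (11 + 0)*(-72) + 8/(-2) = 11*(-72) + 8*(-½) = -792 - 4 = -796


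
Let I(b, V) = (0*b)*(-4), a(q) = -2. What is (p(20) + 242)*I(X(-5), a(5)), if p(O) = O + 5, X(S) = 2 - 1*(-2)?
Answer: 0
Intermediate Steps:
X(S) = 4 (X(S) = 2 + 2 = 4)
I(b, V) = 0 (I(b, V) = 0*(-4) = 0)
p(O) = 5 + O
(p(20) + 242)*I(X(-5), a(5)) = ((5 + 20) + 242)*0 = (25 + 242)*0 = 267*0 = 0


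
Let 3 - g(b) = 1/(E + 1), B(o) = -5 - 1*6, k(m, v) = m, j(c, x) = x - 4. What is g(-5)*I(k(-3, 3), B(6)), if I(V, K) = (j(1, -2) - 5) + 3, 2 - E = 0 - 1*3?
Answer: -68/3 ≈ -22.667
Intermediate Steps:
j(c, x) = -4 + x
E = 5 (E = 2 - (0 - 1*3) = 2 - (0 - 3) = 2 - 1*(-3) = 2 + 3 = 5)
B(o) = -11 (B(o) = -5 - 6 = -11)
I(V, K) = -8 (I(V, K) = ((-4 - 2) - 5) + 3 = (-6 - 5) + 3 = -11 + 3 = -8)
g(b) = 17/6 (g(b) = 3 - 1/(5 + 1) = 3 - 1/6 = 3 - 1*⅙ = 3 - ⅙ = 17/6)
g(-5)*I(k(-3, 3), B(6)) = (17/6)*(-8) = -68/3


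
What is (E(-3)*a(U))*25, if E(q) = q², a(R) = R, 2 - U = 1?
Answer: 225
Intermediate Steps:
U = 1 (U = 2 - 1*1 = 2 - 1 = 1)
(E(-3)*a(U))*25 = ((-3)²*1)*25 = (9*1)*25 = 9*25 = 225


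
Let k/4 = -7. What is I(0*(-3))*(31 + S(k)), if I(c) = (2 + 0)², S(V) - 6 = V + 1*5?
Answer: 56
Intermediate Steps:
k = -28 (k = 4*(-7) = -28)
S(V) = 11 + V (S(V) = 6 + (V + 1*5) = 6 + (V + 5) = 6 + (5 + V) = 11 + V)
I(c) = 4 (I(c) = 2² = 4)
I(0*(-3))*(31 + S(k)) = 4*(31 + (11 - 28)) = 4*(31 - 17) = 4*14 = 56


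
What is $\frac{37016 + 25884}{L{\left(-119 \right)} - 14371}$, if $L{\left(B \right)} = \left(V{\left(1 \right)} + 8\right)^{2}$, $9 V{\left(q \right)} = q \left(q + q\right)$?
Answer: $- \frac{203796}{46343} \approx -4.3976$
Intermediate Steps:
$V{\left(q \right)} = \frac{2 q^{2}}{9}$ ($V{\left(q \right)} = \frac{q \left(q + q\right)}{9} = \frac{q 2 q}{9} = \frac{2 q^{2}}{9}$)
$L{\left(B \right)} = \frac{5476}{81}$ ($L{\left(B \right)} = \left(\frac{2 \cdot 1^{2}}{9} + 8\right)^{2} = \left(\frac{2}{9} \cdot 1 + 8\right)^{2} = \left(\frac{2}{9} + 8\right)^{2} = \left(\frac{74}{9}\right)^{2} = \frac{5476}{81}$)
$\frac{37016 + 25884}{L{\left(-119 \right)} - 14371} = \frac{37016 + 25884}{\frac{5476}{81} - 14371} = \frac{62900}{- \frac{1158575}{81}} = 62900 \left(- \frac{81}{1158575}\right) = - \frac{203796}{46343}$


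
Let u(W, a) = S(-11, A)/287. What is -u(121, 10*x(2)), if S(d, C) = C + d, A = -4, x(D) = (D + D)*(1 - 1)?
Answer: 15/287 ≈ 0.052265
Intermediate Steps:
x(D) = 0 (x(D) = (2*D)*0 = 0)
u(W, a) = -15/287 (u(W, a) = (-4 - 11)/287 = -15*1/287 = -15/287)
-u(121, 10*x(2)) = -1*(-15/287) = 15/287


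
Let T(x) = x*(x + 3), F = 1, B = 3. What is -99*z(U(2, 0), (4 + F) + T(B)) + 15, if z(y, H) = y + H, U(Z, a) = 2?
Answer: -2460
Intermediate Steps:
T(x) = x*(3 + x)
z(y, H) = H + y
-99*z(U(2, 0), (4 + F) + T(B)) + 15 = -99*(((4 + 1) + 3*(3 + 3)) + 2) + 15 = -99*((5 + 3*6) + 2) + 15 = -99*((5 + 18) + 2) + 15 = -99*(23 + 2) + 15 = -99*25 + 15 = -2475 + 15 = -2460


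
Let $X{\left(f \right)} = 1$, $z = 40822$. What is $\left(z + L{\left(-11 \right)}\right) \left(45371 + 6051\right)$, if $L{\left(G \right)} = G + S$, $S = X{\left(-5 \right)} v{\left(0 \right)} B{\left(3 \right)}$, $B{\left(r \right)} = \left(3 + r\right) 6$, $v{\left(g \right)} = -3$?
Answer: $2093029666$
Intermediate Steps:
$B{\left(r \right)} = 18 + 6 r$
$S = -108$ ($S = 1 \left(-3\right) \left(18 + 6 \cdot 3\right) = - 3 \left(18 + 18\right) = \left(-3\right) 36 = -108$)
$L{\left(G \right)} = -108 + G$ ($L{\left(G \right)} = G - 108 = -108 + G$)
$\left(z + L{\left(-11 \right)}\right) \left(45371 + 6051\right) = \left(40822 - 119\right) \left(45371 + 6051\right) = \left(40822 - 119\right) 51422 = 40703 \cdot 51422 = 2093029666$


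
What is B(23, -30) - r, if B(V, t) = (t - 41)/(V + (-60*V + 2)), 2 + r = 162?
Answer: -216729/1355 ≈ -159.95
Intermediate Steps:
r = 160 (r = -2 + 162 = 160)
B(V, t) = (-41 + t)/(2 - 59*V) (B(V, t) = (-41 + t)/(V + (2 - 60*V)) = (-41 + t)/(2 - 59*V))
B(23, -30) - r = (41 - 1*(-30))/(-2 + 59*23) - 1*160 = (41 + 30)/(-2 + 1357) - 160 = 71/1355 - 160 = -216729/1355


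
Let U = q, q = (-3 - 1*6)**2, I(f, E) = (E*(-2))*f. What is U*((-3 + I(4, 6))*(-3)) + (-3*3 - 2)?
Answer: 12382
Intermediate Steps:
I(f, E) = -2*E*f (I(f, E) = (-2*E)*f = -2*E*f)
q = 81 (q = (-3 - 6)**2 = (-9)**2 = 81)
U = 81
U*((-3 + I(4, 6))*(-3)) + (-3*3 - 2) = 81*((-3 - 2*6*4)*(-3)) + (-3*3 - 2) = 81*((-3 - 48)*(-3)) + (-9 - 2) = 81*(-51*(-3)) - 11 = 81*153 - 11 = 12393 - 11 = 12382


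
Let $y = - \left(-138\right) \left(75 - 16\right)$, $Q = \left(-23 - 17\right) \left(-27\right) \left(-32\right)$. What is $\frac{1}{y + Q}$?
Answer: $- \frac{1}{26418} \approx -3.7853 \cdot 10^{-5}$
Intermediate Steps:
$Q = -34560$ ($Q = \left(-23 - 17\right) \left(-27\right) \left(-32\right) = \left(-40\right) \left(-27\right) \left(-32\right) = 1080 \left(-32\right) = -34560$)
$y = 8142$ ($y = - \left(-138\right) 59 = \left(-1\right) \left(-8142\right) = 8142$)
$\frac{1}{y + Q} = \frac{1}{8142 - 34560} = \frac{1}{-26418} = - \frac{1}{26418}$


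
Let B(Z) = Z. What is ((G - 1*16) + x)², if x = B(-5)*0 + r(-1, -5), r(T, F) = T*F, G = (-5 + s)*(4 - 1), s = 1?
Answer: 529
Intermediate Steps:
G = -12 (G = (-5 + 1)*(4 - 1) = -4*3 = -12)
r(T, F) = F*T
x = 5 (x = -5*0 - 5*(-1) = 0 + 5 = 5)
((G - 1*16) + x)² = ((-12 - 1*16) + 5)² = ((-12 - 16) + 5)² = (-28 + 5)² = (-23)² = 529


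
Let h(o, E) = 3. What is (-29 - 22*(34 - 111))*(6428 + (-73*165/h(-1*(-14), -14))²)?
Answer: 26850877245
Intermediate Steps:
(-29 - 22*(34 - 111))*(6428 + (-73*165/h(-1*(-14), -14))²) = (-29 - 22*(34 - 111))*(6428 + (-73/(3/165))²) = (-29 - 22*(-77))*(6428 + (-73/(3*(1/165)))²) = (-29 + 1694)*(6428 + (-73/1/55)²) = 1665*(6428 + (-73*55)²) = 1665*(6428 + (-4015)²) = 1665*(6428 + 16120225) = 1665*16126653 = 26850877245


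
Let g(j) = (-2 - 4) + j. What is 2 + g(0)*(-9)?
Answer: 56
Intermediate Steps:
g(j) = -6 + j
2 + g(0)*(-9) = 2 + (-6 + 0)*(-9) = 2 - 6*(-9) = 2 + 54 = 56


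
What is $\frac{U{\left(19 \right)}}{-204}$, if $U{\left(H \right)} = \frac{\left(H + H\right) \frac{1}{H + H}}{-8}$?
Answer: $\frac{1}{1632} \approx 0.00061275$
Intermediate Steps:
$U{\left(H \right)} = - \frac{1}{8}$ ($U{\left(H \right)} = \frac{2 H}{2 H} \left(- \frac{1}{8}\right) = 2 H \frac{1}{2 H} \left(- \frac{1}{8}\right) = 1 \left(- \frac{1}{8}\right) = - \frac{1}{8}$)
$\frac{U{\left(19 \right)}}{-204} = - \frac{1}{8 \left(-204\right)} = \left(- \frac{1}{8}\right) \left(- \frac{1}{204}\right) = \frac{1}{1632}$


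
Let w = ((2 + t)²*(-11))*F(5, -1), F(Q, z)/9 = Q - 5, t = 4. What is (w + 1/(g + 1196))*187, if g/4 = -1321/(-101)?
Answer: 18887/126080 ≈ 0.14980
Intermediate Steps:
g = 5284/101 (g = 4*(-1321/(-101)) = 4*(-1321*(-1/101)) = 4*(1321/101) = 5284/101 ≈ 52.317)
F(Q, z) = -45 + 9*Q (F(Q, z) = 9*(Q - 5) = 9*(-5 + Q) = -45 + 9*Q)
w = 0 (w = ((2 + 4)²*(-11))*(-45 + 9*5) = (6²*(-11))*(-45 + 45) = (36*(-11))*0 = -396*0 = 0)
(w + 1/(g + 1196))*187 = (0 + 1/(5284/101 + 1196))*187 = (0 + 1/(126080/101))*187 = (0 + 101/126080)*187 = (101/126080)*187 = 18887/126080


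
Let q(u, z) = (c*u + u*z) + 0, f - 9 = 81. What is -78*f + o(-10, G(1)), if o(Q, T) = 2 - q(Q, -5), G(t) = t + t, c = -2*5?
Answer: -7168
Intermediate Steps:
c = -10
G(t) = 2*t
f = 90 (f = 9 + 81 = 90)
q(u, z) = -10*u + u*z (q(u, z) = (-10*u + u*z) + 0 = -10*u + u*z)
o(Q, T) = 2 + 15*Q (o(Q, T) = 2 - Q*(-10 - 5) = 2 - Q*(-15) = 2 - (-15)*Q = 2 + 15*Q)
-78*f + o(-10, G(1)) = -78*90 + (2 + 15*(-10)) = -7020 + (2 - 150) = -7020 - 148 = -7168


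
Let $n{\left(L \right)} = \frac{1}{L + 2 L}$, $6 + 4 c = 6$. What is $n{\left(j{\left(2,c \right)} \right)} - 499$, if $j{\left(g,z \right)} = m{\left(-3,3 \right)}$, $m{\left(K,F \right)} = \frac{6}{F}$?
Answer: $- \frac{2993}{6} \approx -498.83$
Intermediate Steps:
$c = 0$ ($c = - \frac{3}{2} + \frac{1}{4} \cdot 6 = - \frac{3}{2} + \frac{3}{2} = 0$)
$j{\left(g,z \right)} = 2$ ($j{\left(g,z \right)} = \frac{6}{3} = 6 \cdot \frac{1}{3} = 2$)
$n{\left(L \right)} = \frac{1}{3 L}$
$n{\left(j{\left(2,c \right)} \right)} - 499 = \frac{1}{3 \cdot 2} - 499 = \frac{1}{3} \cdot \frac{1}{2} - 499 = \frac{1}{6} - 499 = - \frac{2993}{6}$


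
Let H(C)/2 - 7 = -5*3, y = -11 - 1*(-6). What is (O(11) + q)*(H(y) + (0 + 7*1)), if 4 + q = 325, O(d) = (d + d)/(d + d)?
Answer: -2898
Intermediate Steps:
O(d) = 1 (O(d) = (2*d)/((2*d)) = (2*d)*(1/(2*d)) = 1)
q = 321 (q = -4 + 325 = 321)
y = -5 (y = -11 + 6 = -5)
H(C) = -16 (H(C) = 14 + 2*(-5*3) = 14 + 2*(-15) = 14 - 30 = -16)
(O(11) + q)*(H(y) + (0 + 7*1)) = (1 + 321)*(-16 + (0 + 7*1)) = 322*(-16 + (0 + 7)) = 322*(-16 + 7) = 322*(-9) = -2898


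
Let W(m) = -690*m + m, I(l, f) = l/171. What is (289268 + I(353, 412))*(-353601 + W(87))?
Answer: -6818676270488/57 ≈ -1.1963e+11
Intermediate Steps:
I(l, f) = l/171 (I(l, f) = l*(1/171) = l/171)
W(m) = -689*m
(289268 + I(353, 412))*(-353601 + W(87)) = (289268 + (1/171)*353)*(-353601 - 689*87) = (289268 + 353/171)*(-353601 - 59943) = (49465181/171)*(-413544) = -6818676270488/57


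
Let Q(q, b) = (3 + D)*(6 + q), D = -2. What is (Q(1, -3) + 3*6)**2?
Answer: 625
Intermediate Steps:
Q(q, b) = 6 + q (Q(q, b) = (3 - 2)*(6 + q) = 1*(6 + q) = 6 + q)
(Q(1, -3) + 3*6)**2 = ((6 + 1) + 3*6)**2 = (7 + 18)**2 = 25**2 = 625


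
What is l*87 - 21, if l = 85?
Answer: 7374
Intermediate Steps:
l*87 - 21 = 85*87 - 21 = 7395 - 21 = 7374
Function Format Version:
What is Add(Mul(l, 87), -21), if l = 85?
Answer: 7374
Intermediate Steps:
Add(Mul(l, 87), -21) = Add(Mul(85, 87), -21) = Add(7395, -21) = 7374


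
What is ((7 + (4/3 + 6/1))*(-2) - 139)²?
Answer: 253009/9 ≈ 28112.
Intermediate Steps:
((7 + (4/3 + 6/1))*(-2) - 139)² = ((7 + (4*(⅓) + 6*1))*(-2) - 139)² = ((7 + (4/3 + 6))*(-2) - 139)² = ((7 + 22/3)*(-2) - 139)² = ((43/3)*(-2) - 139)² = (-86/3 - 139)² = (-503/3)² = 253009/9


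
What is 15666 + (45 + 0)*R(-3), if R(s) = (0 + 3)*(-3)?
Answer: 15261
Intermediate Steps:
R(s) = -9 (R(s) = 3*(-3) = -9)
15666 + (45 + 0)*R(-3) = 15666 + (45 + 0)*(-9) = 15666 + 45*(-9) = 15666 - 405 = 15261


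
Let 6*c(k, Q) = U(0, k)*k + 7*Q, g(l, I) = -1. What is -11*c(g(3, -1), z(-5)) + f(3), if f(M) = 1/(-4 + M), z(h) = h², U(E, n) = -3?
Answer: -982/3 ≈ -327.33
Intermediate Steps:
c(k, Q) = -k/2 + 7*Q/6 (c(k, Q) = (-3*k + 7*Q)/6 = -k/2 + 7*Q/6)
-11*c(g(3, -1), z(-5)) + f(3) = -11*(-½*(-1) + (7/6)*(-5)²) + 1/(-4 + 3) = -11*(½ + (7/6)*25) + 1/(-1) = -11*(½ + 175/6) - 1 = -11*89/3 - 1 = -979/3 - 1 = -982/3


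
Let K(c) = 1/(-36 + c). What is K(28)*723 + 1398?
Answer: 10461/8 ≈ 1307.6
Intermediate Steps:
K(28)*723 + 1398 = 723/(-36 + 28) + 1398 = 723/(-8) + 1398 = -⅛*723 + 1398 = -723/8 + 1398 = 10461/8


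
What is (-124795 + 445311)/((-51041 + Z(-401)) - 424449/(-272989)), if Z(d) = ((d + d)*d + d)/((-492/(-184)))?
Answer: 1793695517642/386615859499 ≈ 4.6395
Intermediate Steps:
Z(d) = 46*d/123 + 92*d**2/123 (Z(d) = ((2*d)*d + d)/((-492*(-1/184))) = (2*d**2 + d)/(123/46) = (d + 2*d**2)*(46/123) = 46*d/123 + 92*d**2/123)
(-124795 + 445311)/((-51041 + Z(-401)) - 424449/(-272989)) = (-124795 + 445311)/((-51041 + (46/123)*(-401)*(1 + 2*(-401))) - 424449/(-272989)) = 320516/((-51041 + (46/123)*(-401)*(1 - 802)) - 424449*(-1/272989)) = 320516/((-51041 + (46/123)*(-401)*(-801)) + 424449/272989) = 320516/((-51041 + 4925082/41) + 424449/272989) = 320516/(2832401/41 + 424449/272989) = 320516/(773231718998/11192549) = 320516*(11192549/773231718998) = 1793695517642/386615859499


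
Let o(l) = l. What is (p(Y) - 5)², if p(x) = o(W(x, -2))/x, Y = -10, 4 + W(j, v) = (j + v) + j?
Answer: 144/25 ≈ 5.7600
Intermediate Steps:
W(j, v) = -4 + v + 2*j (W(j, v) = -4 + ((j + v) + j) = -4 + (v + 2*j) = -4 + v + 2*j)
p(x) = (-6 + 2*x)/x (p(x) = (-4 - 2 + 2*x)/x = (-6 + 2*x)/x)
(p(Y) - 5)² = ((2 - 6/(-10)) - 5)² = ((2 - 6*(-⅒)) - 5)² = ((2 + ⅗) - 5)² = (13/5 - 5)² = (-12/5)² = 144/25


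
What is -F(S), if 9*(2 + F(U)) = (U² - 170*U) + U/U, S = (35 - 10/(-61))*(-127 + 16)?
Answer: -59158210918/33489 ≈ -1.7665e+6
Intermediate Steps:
S = -238095/61 (S = (35 - 10*(-1/61))*(-111) = (35 + 10/61)*(-111) = (2145/61)*(-111) = -238095/61 ≈ -3903.2)
F(U) = -17/9 - 170*U/9 + U²/9 (F(U) = -2 + ((U² - 170*U) + U/U)/9 = -2 + ((U² - 170*U) + 1)/9 = -2 + (1 + U² - 170*U)/9 = -2 + (⅑ - 170*U/9 + U²/9) = -17/9 - 170*U/9 + U²/9)
-F(S) = -(-17/9 - 170/9*(-238095/61) + (-238095/61)²/9) = -(-17/9 + 4497350/61 + (⅑)*(56689229025/3721)) = -(-17/9 + 4497350/61 + 6298803225/3721) = -1*59158210918/33489 = -59158210918/33489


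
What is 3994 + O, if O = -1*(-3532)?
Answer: 7526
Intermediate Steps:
O = 3532
3994 + O = 3994 + 3532 = 7526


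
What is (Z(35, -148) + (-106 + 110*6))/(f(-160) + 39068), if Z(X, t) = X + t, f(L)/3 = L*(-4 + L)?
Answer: 441/117788 ≈ 0.0037440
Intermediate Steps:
f(L) = 3*L*(-4 + L) (f(L) = 3*(L*(-4 + L)) = 3*L*(-4 + L))
(Z(35, -148) + (-106 + 110*6))/(f(-160) + 39068) = ((35 - 148) + (-106 + 110*6))/(3*(-160)*(-4 - 160) + 39068) = (-113 + (-106 + 660))/(3*(-160)*(-164) + 39068) = (-113 + 554)/(78720 + 39068) = 441/117788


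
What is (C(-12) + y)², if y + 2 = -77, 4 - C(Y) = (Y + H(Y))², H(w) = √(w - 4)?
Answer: 31993 - 38976*I ≈ 31993.0 - 38976.0*I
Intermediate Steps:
H(w) = √(-4 + w)
C(Y) = 4 - (Y + √(-4 + Y))²
y = -79 (y = -2 - 77 = -79)
(C(-12) + y)² = ((4 - (-12 + √(-4 - 12))²) - 79)² = ((4 - (-12 + √(-16))²) - 79)² = ((4 - (-12 + 4*I)²) - 79)² = (-75 - (-12 + 4*I)²)²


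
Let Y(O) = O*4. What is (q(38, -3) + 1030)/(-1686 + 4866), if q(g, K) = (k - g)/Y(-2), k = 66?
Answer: 2053/6360 ≈ 0.32280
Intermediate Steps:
Y(O) = 4*O
q(g, K) = -33/4 + g/8 (q(g, K) = (66 - g)/((4*(-2))) = (66 - g)/(-8) = (66 - g)*(-⅛) = -33/4 + g/8)
(q(38, -3) + 1030)/(-1686 + 4866) = ((-33/4 + (⅛)*38) + 1030)/(-1686 + 4866) = ((-33/4 + 19/4) + 1030)/3180 = (-7/2 + 1030)*(1/3180) = (2053/2)*(1/3180) = 2053/6360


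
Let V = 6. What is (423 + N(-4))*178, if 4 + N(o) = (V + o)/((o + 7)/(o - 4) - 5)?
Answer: 3204178/43 ≈ 74516.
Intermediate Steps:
N(o) = -4 + (6 + o)/(-5 + (7 + o)/(-4 + o)) (N(o) = -4 + (6 + o)/((o + 7)/(o - 4) - 5) = -4 + (6 + o)/((7 + o)/(-4 + o) - 5) = -4 + (6 + o)/(-5 + (7 + o)/(-4 + o)))
(423 + N(-4))*178 = (423 + (132 - 1*(-4)² - 18*(-4))/(-27 + 4*(-4)))*178 = (423 + (132 - 1*16 + 72)/(-27 - 16))*178 = (423 + (132 - 16 + 72)/(-43))*178 = (423 - 1/43*188)*178 = (423 - 188/43)*178 = (18001/43)*178 = 3204178/43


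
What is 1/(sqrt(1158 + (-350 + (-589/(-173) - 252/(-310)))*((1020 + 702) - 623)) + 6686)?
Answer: 179285090/1208859160513 - 3*I*sqrt(30268321427555)/1208859160513 ≈ 0.00014831 - 1.3653e-5*I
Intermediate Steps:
1/(sqrt(1158 + (-350 + (-589/(-173) - 252/(-310)))*((1020 + 702) - 623)) + 6686) = 1/(sqrt(1158 + (-350 + (-589*(-1/173) - 252*(-1/310)))*(1722 - 623)) + 6686) = 1/(sqrt(1158 + (-350 + (589/173 + 126/155))*1099) + 6686) = 1/(sqrt(1158 + (-350 + 113093/26815)*1099) + 6686) = 1/(sqrt(1158 - 9272157/26815*1099) + 6686) = 1/(sqrt(1158 - 10190100543/26815) + 6686) = 1/(sqrt(-10159048773/26815) + 6686) = 1/(3*I*sqrt(30268321427555)/26815 + 6686) = 1/(6686 + 3*I*sqrt(30268321427555)/26815)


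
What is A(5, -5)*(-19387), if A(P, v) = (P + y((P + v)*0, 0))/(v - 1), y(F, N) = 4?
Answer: 58161/2 ≈ 29081.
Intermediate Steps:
A(P, v) = (4 + P)/(-1 + v) (A(P, v) = (P + 4)/(v - 1) = (4 + P)/(-1 + v))
A(5, -5)*(-19387) = ((4 + 5)/(-1 - 5))*(-19387) = (9/(-6))*(-19387) = -1/6*9*(-19387) = -3/2*(-19387) = 58161/2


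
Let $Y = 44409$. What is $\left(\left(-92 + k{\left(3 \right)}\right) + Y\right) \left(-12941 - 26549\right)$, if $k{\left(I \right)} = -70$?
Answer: $-1747314030$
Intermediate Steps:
$\left(\left(-92 + k{\left(3 \right)}\right) + Y\right) \left(-12941 - 26549\right) = \left(\left(-92 - 70\right) + 44409\right) \left(-12941 - 26549\right) = \left(-162 + 44409\right) \left(-39490\right) = 44247 \left(-39490\right) = -1747314030$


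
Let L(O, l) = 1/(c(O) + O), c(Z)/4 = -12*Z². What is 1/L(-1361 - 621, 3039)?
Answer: -188561534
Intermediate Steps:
c(Z) = -48*Z² (c(Z) = 4*(-12*Z²) = -48*Z²)
L(O, l) = 1/(O - 48*O²) (L(O, l) = 1/(-48*O² + O) = 1/(O - 48*O²))
1/L(-1361 - 621, 3039) = 1/(-1/((-1361 - 621)*(-1 + 48*(-1361 - 621)))) = 1/(-1/(-1982*(-1 + 48*(-1982)))) = 1/(-1*(-1/1982)/(-1 - 95136)) = 1/(-1*(-1/1982)/(-95137)) = 1/(-1*(-1/1982)*(-1/95137)) = 1/(-1/188561534) = -188561534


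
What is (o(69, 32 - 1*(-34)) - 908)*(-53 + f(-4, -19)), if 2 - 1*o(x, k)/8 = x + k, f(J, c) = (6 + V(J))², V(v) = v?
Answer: 96628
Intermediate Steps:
f(J, c) = (6 + J)²
o(x, k) = 16 - 8*k - 8*x (o(x, k) = 16 - 8*(x + k) = 16 - 8*(k + x) = 16 + (-8*k - 8*x) = 16 - 8*k - 8*x)
(o(69, 32 - 1*(-34)) - 908)*(-53 + f(-4, -19)) = ((16 - 8*(32 - 1*(-34)) - 8*69) - 908)*(-53 + (6 - 4)²) = ((16 - 8*(32 + 34) - 552) - 908)*(-53 + 2²) = ((16 - 8*66 - 552) - 908)*(-53 + 4) = ((16 - 528 - 552) - 908)*(-49) = (-1064 - 908)*(-49) = -1972*(-49) = 96628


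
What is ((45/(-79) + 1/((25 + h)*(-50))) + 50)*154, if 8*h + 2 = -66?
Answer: 45101644/5925 ≈ 7612.1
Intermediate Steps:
h = -17/2 (h = -¼ + (⅛)*(-66) = -¼ - 33/4 = -17/2 ≈ -8.5000)
((45/(-79) + 1/((25 + h)*(-50))) + 50)*154 = ((45/(-79) + 1/((25 - 17/2)*(-50))) + 50)*154 = ((45*(-1/79) - 1/50/(33/2)) + 50)*154 = ((-45/79 + (2/33)*(-1/50)) + 50)*154 = ((-45/79 - 1/825) + 50)*154 = (-37204/65175 + 50)*154 = (3221546/65175)*154 = 45101644/5925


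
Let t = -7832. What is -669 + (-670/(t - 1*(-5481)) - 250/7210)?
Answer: -1133578204/1695071 ≈ -668.75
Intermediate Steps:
-669 + (-670/(t - 1*(-5481)) - 250/7210) = -669 + (-670/(-7832 - 1*(-5481)) - 250/7210) = -669 + (-670/(-7832 + 5481) - 250*1/7210) = -669 + (-670/(-2351) - 25/721) = -669 + (-670*(-1/2351) - 25/721) = -669 + (670/2351 - 25/721) = -669 + 424295/1695071 = -1133578204/1695071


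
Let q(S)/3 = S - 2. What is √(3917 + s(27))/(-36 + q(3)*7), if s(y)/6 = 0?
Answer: -√3917/15 ≈ -4.1724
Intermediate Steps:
s(y) = 0 (s(y) = 6*0 = 0)
q(S) = -6 + 3*S (q(S) = 3*(S - 2) = 3*(-2 + S) = -6 + 3*S)
√(3917 + s(27))/(-36 + q(3)*7) = √(3917 + 0)/(-36 + (-6 + 3*3)*7) = √3917/(-36 + (-6 + 9)*7) = √3917/(-36 + 3*7) = √3917/(-36 + 21) = √3917/(-15) = √3917*(-1/15) = -√3917/15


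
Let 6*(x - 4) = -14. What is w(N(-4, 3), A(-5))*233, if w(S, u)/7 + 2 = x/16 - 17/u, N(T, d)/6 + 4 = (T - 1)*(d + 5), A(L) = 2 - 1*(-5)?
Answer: -338549/48 ≈ -7053.1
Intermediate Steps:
x = 5/3 (x = 4 + (⅙)*(-14) = 4 - 7/3 = 5/3 ≈ 1.6667)
A(L) = 7 (A(L) = 2 + 5 = 7)
N(T, d) = -24 + 6*(-1 + T)*(5 + d) (N(T, d) = -24 + 6*((T - 1)*(d + 5)) = -24 + 6*((-1 + T)*(5 + d)) = -24 + 6*(-1 + T)*(5 + d))
w(S, u) = -637/48 - 119/u (w(S, u) = -14 + 7*((5/3)/16 - 17/u) = -14 + 7*((5/3)*(1/16) - 17/u) = -14 + 7*(5/48 - 17/u) = -14 + (35/48 - 119/u) = -637/48 - 119/u)
w(N(-4, 3), A(-5))*233 = (-637/48 - 119/7)*233 = (-637/48 - 119*⅐)*233 = (-637/48 - 17)*233 = -1453/48*233 = -338549/48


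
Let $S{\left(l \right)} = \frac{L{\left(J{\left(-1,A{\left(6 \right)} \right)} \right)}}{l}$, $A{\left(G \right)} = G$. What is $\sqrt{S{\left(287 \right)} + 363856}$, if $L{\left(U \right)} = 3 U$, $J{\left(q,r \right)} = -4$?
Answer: $\frac{2 \sqrt{7492612855}}{287} \approx 603.21$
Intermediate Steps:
$S{\left(l \right)} = - \frac{12}{l}$ ($S{\left(l \right)} = \frac{3 \left(-4\right)}{l} = - \frac{12}{l}$)
$\sqrt{S{\left(287 \right)} + 363856} = \sqrt{- \frac{12}{287} + 363856} = \sqrt{\frac{104426660}{287}} = \frac{2 \sqrt{7492612855}}{287}$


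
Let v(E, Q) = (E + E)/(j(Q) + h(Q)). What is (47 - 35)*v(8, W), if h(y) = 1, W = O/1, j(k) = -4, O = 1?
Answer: -64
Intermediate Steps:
W = 1 (W = 1/1 = 1*1 = 1)
v(E, Q) = -2*E/3 (v(E, Q) = (E + E)/(-4 + 1) = (2*E)/(-3) = (2*E)*(-1/3) = -2*E/3)
(47 - 35)*v(8, W) = (47 - 35)*(-2/3*8) = 12*(-16/3) = -64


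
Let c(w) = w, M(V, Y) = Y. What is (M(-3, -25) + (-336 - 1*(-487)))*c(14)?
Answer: 1764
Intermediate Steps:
(M(-3, -25) + (-336 - 1*(-487)))*c(14) = (-25 + (-336 - 1*(-487)))*14 = (-25 + (-336 + 487))*14 = (-25 + 151)*14 = 126*14 = 1764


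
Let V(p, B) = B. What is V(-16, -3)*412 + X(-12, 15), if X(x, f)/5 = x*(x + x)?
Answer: 204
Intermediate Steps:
X(x, f) = 10*x**2 (X(x, f) = 5*(x*(x + x)) = 5*(x*(2*x)) = 5*(2*x**2) = 10*x**2)
V(-16, -3)*412 + X(-12, 15) = -3*412 + 10*(-12)**2 = -1236 + 10*144 = -1236 + 1440 = 204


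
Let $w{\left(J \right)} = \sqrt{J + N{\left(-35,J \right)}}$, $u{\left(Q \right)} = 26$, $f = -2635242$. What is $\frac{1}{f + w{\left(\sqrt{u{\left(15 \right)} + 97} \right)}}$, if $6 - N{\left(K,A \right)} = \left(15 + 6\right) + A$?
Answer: $- \frac{878414}{2314833466193} - \frac{i \sqrt{15}}{6944500398579} \approx -3.7947 \cdot 10^{-7} - 5.577 \cdot 10^{-13} i$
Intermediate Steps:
$N{\left(K,A \right)} = -15 - A$ ($N{\left(K,A \right)} = 6 - \left(\left(15 + 6\right) + A\right) = 6 - \left(21 + A\right) = -15 - A$)
$w{\left(J \right)} = i \sqrt{15}$ ($w{\left(J \right)} = \sqrt{J - \left(15 + J\right)} = \sqrt{-15} = i \sqrt{15}$)
$\frac{1}{f + w{\left(\sqrt{u{\left(15 \right)} + 97} \right)}} = \frac{1}{-2635242 + i \sqrt{15}}$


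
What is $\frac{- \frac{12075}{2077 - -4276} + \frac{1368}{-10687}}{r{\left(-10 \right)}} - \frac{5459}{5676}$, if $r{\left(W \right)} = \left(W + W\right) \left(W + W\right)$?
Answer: $- \frac{37259061547651}{38536924443600} \approx -0.96684$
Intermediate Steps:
$r{\left(W \right)} = 4 W^{2}$ ($r{\left(W \right)} = 2 W 2 W = 4 W^{2}$)
$\frac{- \frac{12075}{2077 - -4276} + \frac{1368}{-10687}}{r{\left(-10 \right)}} - \frac{5459}{5676} = \frac{- \frac{12075}{2077 - -4276} + \frac{1368}{-10687}}{4 \left(-10\right)^{2}} - \frac{5459}{5676} = \frac{- \frac{12075}{2077 + 4276} + 1368 \left(- \frac{1}{10687}\right)}{4 \cdot 100} - \frac{5459}{5676} = \frac{- \frac{12075}{6353} - \frac{1368}{10687}}{400} - \frac{5459}{5676} = \left(\left(-12075\right) \frac{1}{6353} - \frac{1368}{10687}\right) \frac{1}{400} - \frac{5459}{5676} = \left(- \frac{12075}{6353} - \frac{1368}{10687}\right) \frac{1}{400} - \frac{5459}{5676} = \left(- \frac{137736429}{67894511}\right) \frac{1}{400} - \frac{5459}{5676} = - \frac{137736429}{27157804400} - \frac{5459}{5676} = - \frac{37259061547651}{38536924443600}$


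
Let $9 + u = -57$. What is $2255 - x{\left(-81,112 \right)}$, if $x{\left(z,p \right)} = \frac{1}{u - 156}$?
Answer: $\frac{500611}{222} \approx 2255.0$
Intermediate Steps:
$u = -66$ ($u = -9 - 57 = -66$)
$x{\left(z,p \right)} = - \frac{1}{222}$ ($x{\left(z,p \right)} = \frac{1}{-66 - 156} = \frac{1}{-222} = - \frac{1}{222}$)
$2255 - x{\left(-81,112 \right)} = 2255 - - \frac{1}{222} = 2255 + \frac{1}{222} = \frac{500611}{222}$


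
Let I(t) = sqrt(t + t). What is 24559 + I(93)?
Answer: 24559 + sqrt(186) ≈ 24573.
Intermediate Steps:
I(t) = sqrt(2)*sqrt(t) (I(t) = sqrt(2*t) = sqrt(2)*sqrt(t))
24559 + I(93) = 24559 + sqrt(2)*sqrt(93) = 24559 + sqrt(186)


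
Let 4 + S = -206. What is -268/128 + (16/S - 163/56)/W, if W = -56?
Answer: -95981/47040 ≈ -2.0404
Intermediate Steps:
S = -210 (S = -4 - 206 = -210)
-268/128 + (16/S - 163/56)/W = -268/128 + (16/(-210) - 163/56)/(-56) = -268*1/128 + (16*(-1/210) - 163*1/56)*(-1/56) = -67/32 + (-8/105 - 163/56)*(-1/56) = -67/32 - 2509/840*(-1/56) = -67/32 + 2509/47040 = -95981/47040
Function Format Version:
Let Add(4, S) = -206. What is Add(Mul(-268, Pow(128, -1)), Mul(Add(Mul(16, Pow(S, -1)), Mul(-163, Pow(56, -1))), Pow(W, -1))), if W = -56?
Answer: Rational(-95981, 47040) ≈ -2.0404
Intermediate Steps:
S = -210 (S = Add(-4, -206) = -210)
Add(Mul(-268, Pow(128, -1)), Mul(Add(Mul(16, Pow(S, -1)), Mul(-163, Pow(56, -1))), Pow(W, -1))) = Add(Mul(-268, Pow(128, -1)), Mul(Add(Mul(16, Pow(-210, -1)), Mul(-163, Pow(56, -1))), Pow(-56, -1))) = Add(Mul(-268, Rational(1, 128)), Mul(Add(Mul(16, Rational(-1, 210)), Mul(-163, Rational(1, 56))), Rational(-1, 56))) = Add(Rational(-67, 32), Mul(Add(Rational(-8, 105), Rational(-163, 56)), Rational(-1, 56))) = Add(Rational(-67, 32), Mul(Rational(-2509, 840), Rational(-1, 56))) = Add(Rational(-67, 32), Rational(2509, 47040)) = Rational(-95981, 47040)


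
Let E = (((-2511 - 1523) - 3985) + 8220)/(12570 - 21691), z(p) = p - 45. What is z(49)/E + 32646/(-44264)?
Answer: -810744811/4448532 ≈ -182.25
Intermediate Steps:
z(p) = -45 + p
E = -201/9121 (E = ((-4034 - 3985) + 8220)/(-9121) = (-8019 + 8220)*(-1/9121) = 201*(-1/9121) = -201/9121 ≈ -0.022037)
z(49)/E + 32646/(-44264) = (-45 + 49)/(-201/9121) + 32646/(-44264) = 4*(-9121/201) + 32646*(-1/44264) = -36484/201 - 16323/22132 = -810744811/4448532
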